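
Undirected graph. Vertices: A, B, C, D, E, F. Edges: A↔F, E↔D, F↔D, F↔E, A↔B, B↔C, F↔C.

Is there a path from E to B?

Yes

Explore from E.
Distance 1: reach D, F.
Distance 2: reach A, C.
Distance 3: reach B.
Found B.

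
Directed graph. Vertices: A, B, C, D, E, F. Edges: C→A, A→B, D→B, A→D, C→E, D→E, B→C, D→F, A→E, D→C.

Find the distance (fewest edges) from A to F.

Distance 0: A.
Distance 1: B, D, E.
Distance 2: C, F — contains F.

2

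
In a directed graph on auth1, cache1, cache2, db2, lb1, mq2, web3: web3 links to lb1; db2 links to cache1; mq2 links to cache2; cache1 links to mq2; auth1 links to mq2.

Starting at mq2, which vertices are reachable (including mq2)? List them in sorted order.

Start at mq2.
Its neighbours: cache2.
Nothing further is reachable.

cache2, mq2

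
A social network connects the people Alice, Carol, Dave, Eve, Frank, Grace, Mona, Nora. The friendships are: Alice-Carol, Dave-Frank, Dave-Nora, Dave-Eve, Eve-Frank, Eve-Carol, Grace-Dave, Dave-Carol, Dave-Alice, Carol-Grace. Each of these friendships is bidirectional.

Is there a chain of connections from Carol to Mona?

Explore from Carol.
Distance 1: reach Alice, Dave, Eve, Grace.
Distance 2: reach Frank, Nora.
The search is exhausted without reaching Mona; it lies in a different component.

No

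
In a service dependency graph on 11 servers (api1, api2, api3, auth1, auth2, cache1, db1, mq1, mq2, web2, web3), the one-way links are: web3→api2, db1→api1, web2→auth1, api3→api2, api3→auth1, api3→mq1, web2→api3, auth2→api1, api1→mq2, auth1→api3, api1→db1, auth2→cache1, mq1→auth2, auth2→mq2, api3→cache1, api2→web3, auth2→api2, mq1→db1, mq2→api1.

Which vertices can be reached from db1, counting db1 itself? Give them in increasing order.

Start at db1.
Its neighbours: api1.
Then their neighbours: mq2.
Nothing further is reachable.

api1, db1, mq2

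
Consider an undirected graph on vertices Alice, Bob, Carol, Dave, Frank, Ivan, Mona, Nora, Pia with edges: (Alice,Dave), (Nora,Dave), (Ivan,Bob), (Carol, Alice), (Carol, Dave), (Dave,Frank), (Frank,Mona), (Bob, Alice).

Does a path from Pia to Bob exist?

No

Pia has no edges, so nothing is reachable from it.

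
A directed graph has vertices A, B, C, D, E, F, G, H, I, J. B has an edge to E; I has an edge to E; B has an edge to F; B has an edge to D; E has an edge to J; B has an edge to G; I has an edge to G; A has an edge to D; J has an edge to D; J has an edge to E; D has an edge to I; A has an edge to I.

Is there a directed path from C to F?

No

C has no outgoing edges, so nothing is reachable from it.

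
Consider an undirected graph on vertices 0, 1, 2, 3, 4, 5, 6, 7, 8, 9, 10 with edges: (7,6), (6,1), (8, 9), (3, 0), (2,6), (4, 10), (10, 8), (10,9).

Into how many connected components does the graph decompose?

From 0: component {0, 3}.
From 1: component {1, 2, 6, 7}.
From 4: component {4, 8, 9, 10}.
From 5: component {5}.
That's 4 components.

4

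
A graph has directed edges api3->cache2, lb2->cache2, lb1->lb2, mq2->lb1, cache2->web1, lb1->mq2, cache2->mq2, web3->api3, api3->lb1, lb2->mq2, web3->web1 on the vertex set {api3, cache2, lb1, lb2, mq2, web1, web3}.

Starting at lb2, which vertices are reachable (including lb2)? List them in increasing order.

Start at lb2.
Its neighbours: cache2, mq2.
Then their neighbours: lb1, web1.
Nothing further is reachable.

cache2, lb1, lb2, mq2, web1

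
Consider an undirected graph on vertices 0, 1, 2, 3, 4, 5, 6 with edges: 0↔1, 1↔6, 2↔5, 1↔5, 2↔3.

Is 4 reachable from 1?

No

Explore from 1.
Distance 1: reach 0, 5, 6.
Distance 2: reach 2.
Distance 3: reach 3.
The search is exhausted without reaching 4; it lies in a different component.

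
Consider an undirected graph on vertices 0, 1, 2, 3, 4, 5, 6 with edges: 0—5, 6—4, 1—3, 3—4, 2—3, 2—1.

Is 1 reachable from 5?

No

Explore from 5.
Distance 1: reach 0.
The search is exhausted without reaching 1; it lies in a different component.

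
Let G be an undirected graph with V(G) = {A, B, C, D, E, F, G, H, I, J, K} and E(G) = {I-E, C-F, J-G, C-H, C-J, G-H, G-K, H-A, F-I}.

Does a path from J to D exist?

No

Explore from J.
Distance 1: reach C, G.
Distance 2: reach F, H, K.
Distance 3: reach A, I.
Distance 4: reach E.
The search is exhausted without reaching D; it lies in a different component.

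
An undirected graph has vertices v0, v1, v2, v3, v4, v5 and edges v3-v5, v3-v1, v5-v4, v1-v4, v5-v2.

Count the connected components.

From v0: component {v0}.
From v1: component {v1, v2, v3, v4, v5}.
That's 2 components.

2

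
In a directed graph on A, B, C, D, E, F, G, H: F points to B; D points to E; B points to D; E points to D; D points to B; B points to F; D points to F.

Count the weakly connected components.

5

From A: component {A}.
From B: component {B, D, E, F}.
From C: component {C}.
From G: component {G}.
From H: component {H}.
That's 5 components.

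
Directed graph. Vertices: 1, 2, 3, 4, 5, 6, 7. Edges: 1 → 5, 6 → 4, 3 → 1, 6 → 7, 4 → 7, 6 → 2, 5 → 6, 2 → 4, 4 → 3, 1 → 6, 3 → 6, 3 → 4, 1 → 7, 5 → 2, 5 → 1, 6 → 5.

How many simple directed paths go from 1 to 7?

1→5→2→4→3→6→7
1→5→2→4→7
1→5→6→2→4→7
1→5→6→4→7
1→5→6→7
1→6→2→4→7
1→6→4→7
1→6→5→2→4→7
1→6→7
1→7

10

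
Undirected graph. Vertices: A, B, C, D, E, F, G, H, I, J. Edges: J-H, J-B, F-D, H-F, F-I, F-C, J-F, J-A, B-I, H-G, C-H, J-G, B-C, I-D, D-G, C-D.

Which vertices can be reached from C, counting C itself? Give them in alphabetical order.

Start at C.
Its neighbours: B, D, F, H.
Then their neighbours: G, I, J.
Then next layer: A.
Nothing further is reachable.

A, B, C, D, F, G, H, I, J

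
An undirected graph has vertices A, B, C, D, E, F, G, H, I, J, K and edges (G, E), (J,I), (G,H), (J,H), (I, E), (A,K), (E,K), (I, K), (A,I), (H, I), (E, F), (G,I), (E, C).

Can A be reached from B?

No

B has no edges, so nothing is reachable from it.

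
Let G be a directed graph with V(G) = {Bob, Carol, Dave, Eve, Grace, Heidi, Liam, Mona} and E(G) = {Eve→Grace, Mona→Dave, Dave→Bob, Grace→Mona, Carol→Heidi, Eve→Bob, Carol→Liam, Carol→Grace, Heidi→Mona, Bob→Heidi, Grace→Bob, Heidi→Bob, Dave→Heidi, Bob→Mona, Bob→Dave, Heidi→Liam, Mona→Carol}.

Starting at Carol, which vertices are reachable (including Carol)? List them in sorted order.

Bob, Carol, Dave, Grace, Heidi, Liam, Mona

Start at Carol.
Its neighbours: Grace, Heidi, Liam.
Then their neighbours: Bob, Mona.
Then next layer: Dave.
Nothing further is reachable.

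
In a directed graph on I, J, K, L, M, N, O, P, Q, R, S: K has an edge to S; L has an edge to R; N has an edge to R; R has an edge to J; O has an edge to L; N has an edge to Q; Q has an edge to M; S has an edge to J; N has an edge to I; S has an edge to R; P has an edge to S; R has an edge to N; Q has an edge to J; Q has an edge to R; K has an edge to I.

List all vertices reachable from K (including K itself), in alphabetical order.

Start at K.
Its neighbours: I, S.
Then their neighbours: J, R.
Then next layer: N.
Then next layer: Q.
Then next layer: M.
Nothing further is reachable.

I, J, K, M, N, Q, R, S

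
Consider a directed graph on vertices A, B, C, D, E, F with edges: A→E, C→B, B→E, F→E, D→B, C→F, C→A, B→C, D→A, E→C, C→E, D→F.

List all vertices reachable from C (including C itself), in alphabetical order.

Start at C.
Its neighbours: A, B, E, F.
Nothing further is reachable.

A, B, C, E, F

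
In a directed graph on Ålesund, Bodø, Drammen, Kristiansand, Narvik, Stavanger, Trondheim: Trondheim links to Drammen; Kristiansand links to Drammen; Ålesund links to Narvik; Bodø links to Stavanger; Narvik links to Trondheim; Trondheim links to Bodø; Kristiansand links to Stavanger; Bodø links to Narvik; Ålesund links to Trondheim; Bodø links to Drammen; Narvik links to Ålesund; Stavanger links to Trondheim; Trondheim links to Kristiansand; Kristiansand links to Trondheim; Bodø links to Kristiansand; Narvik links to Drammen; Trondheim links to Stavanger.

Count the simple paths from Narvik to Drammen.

Narvik→Ålesund→Trondheim→Bodø→Drammen
Narvik→Ålesund→Trondheim→Bodø→Kristiansand→Drammen
Narvik→Ålesund→Trondheim→Drammen
Narvik→Ålesund→Trondheim→Kristiansand→Drammen
Narvik→Drammen
Narvik→Trondheim→Bodø→Drammen
Narvik→Trondheim→Bodø→Kristiansand→Drammen
Narvik→Trondheim→Drammen
Narvik→Trondheim→Kristiansand→Drammen

9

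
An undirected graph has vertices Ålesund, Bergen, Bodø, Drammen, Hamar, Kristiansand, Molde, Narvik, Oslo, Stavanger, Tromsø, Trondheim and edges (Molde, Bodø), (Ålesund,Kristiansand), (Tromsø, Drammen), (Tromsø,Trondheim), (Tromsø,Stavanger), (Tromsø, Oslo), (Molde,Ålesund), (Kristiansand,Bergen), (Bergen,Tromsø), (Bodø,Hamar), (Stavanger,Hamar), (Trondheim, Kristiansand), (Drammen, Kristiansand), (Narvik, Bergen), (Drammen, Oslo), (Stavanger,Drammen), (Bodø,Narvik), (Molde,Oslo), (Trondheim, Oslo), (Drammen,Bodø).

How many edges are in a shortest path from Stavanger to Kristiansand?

2

Distance 0: Stavanger.
Distance 1: Drammen, Hamar, Tromsø.
Distance 2: Bergen, Bodø, Kristiansand, Oslo, Trondheim — contains Kristiansand.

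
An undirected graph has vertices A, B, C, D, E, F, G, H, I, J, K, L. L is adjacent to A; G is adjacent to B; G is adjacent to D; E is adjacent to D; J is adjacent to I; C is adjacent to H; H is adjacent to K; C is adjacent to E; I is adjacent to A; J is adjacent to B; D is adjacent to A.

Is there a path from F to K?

F has no edges, so nothing is reachable from it.

No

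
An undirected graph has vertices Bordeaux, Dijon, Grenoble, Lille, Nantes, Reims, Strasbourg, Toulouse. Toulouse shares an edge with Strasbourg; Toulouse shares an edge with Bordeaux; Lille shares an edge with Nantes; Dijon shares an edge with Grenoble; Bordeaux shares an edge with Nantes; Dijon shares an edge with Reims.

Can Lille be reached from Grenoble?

Explore from Grenoble.
Distance 1: reach Dijon.
Distance 2: reach Reims.
The search is exhausted without reaching Lille; it lies in a different component.

No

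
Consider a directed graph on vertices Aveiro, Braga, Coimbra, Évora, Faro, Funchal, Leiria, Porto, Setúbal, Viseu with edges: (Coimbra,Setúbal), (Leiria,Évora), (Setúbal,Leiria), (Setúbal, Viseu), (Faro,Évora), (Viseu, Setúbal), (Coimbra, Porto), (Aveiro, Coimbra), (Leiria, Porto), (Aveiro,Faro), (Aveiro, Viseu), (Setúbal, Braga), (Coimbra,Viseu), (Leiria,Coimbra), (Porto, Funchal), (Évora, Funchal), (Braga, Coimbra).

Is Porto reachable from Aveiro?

Yes

Explore from Aveiro.
Distance 1: reach Coimbra, Faro, Viseu.
Distance 2: reach Évora, Porto, Setúbal.
Found Porto.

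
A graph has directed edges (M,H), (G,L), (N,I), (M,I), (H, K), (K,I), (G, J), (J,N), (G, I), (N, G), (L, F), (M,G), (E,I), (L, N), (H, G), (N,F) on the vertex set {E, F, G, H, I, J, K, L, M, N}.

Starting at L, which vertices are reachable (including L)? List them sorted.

Start at L.
Its neighbours: F, N.
Then their neighbours: G, I.
Then next layer: J.
Nothing further is reachable.

F, G, I, J, L, N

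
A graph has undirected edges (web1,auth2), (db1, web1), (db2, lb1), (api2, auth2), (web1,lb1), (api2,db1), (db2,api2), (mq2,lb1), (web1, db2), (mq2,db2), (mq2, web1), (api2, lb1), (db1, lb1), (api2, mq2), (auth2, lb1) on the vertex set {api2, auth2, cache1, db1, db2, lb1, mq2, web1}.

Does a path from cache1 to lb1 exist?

No

cache1 has no edges, so nothing is reachable from it.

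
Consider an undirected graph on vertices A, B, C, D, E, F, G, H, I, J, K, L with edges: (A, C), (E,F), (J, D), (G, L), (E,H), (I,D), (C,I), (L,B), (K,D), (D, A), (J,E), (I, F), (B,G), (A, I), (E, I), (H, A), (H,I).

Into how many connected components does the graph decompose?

2

From A: component {A, C, D, E, F, H, I, J, K}.
From B: component {B, G, L}.
That's 2 components.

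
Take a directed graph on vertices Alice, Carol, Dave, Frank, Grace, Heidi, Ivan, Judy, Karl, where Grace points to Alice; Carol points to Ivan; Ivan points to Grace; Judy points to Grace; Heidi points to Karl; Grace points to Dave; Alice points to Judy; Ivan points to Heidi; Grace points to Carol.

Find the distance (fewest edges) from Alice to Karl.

Distance 0: Alice.
Distance 1: Judy.
Distance 2: Grace.
Distance 3: Carol, Dave.
Distance 4: Ivan.
Distance 5: Heidi.
Distance 6: Karl — contains Karl.

6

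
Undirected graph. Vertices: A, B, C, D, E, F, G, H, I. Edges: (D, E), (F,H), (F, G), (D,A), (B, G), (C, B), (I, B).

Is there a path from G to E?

No

Explore from G.
Distance 1: reach B, F.
Distance 2: reach C, H, I.
The search is exhausted without reaching E; it lies in a different component.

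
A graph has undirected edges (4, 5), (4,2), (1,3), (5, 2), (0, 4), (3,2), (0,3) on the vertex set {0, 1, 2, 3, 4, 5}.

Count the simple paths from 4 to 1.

3

4–0–3–1
4–2–3–1
4–5–2–3–1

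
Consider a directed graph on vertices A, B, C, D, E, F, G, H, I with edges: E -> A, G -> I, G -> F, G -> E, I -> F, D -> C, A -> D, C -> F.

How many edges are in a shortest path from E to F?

Distance 0: E.
Distance 1: A.
Distance 2: D.
Distance 3: C.
Distance 4: F — contains F.

4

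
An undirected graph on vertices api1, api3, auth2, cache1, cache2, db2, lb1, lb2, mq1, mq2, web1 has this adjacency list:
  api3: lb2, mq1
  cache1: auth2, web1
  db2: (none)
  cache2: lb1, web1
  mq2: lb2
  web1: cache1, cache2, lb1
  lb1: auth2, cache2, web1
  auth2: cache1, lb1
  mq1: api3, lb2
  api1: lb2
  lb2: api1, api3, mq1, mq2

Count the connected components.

From api1: component {api1, api3, lb2, mq1, mq2}.
From auth2: component {auth2, cache1, cache2, lb1, web1}.
From db2: component {db2}.
That's 3 components.

3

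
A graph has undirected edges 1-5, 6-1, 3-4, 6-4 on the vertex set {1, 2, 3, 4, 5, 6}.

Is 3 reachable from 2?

2 has no edges, so nothing is reachable from it.

No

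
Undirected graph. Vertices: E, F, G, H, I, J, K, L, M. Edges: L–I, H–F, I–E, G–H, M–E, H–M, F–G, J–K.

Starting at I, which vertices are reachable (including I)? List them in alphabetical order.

E, F, G, H, I, L, M

Start at I.
Its neighbours: E, L.
Then their neighbours: M.
Then next layer: H.
Then next layer: F, G.
Nothing further is reachable.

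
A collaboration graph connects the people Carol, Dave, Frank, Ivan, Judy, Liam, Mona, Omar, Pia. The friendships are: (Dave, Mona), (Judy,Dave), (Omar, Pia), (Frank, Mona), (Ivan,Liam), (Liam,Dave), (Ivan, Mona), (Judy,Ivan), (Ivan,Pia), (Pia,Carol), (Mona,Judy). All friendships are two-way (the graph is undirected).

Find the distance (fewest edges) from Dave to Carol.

Distance 0: Dave.
Distance 1: Judy, Liam, Mona.
Distance 2: Frank, Ivan.
Distance 3: Pia.
Distance 4: Carol, Omar — contains Carol.

4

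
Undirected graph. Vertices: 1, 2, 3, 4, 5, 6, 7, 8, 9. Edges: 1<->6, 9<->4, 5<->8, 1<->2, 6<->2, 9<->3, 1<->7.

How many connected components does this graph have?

3

From 1: component {1, 2, 6, 7}.
From 3: component {3, 4, 9}.
From 5: component {5, 8}.
That's 3 components.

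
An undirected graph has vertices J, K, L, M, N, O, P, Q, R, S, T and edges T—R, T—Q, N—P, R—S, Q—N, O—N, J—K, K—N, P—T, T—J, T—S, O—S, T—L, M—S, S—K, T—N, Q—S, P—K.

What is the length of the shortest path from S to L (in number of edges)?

Distance 0: S.
Distance 1: K, M, O, Q, R, T.
Distance 2: J, L, N, P — contains L.

2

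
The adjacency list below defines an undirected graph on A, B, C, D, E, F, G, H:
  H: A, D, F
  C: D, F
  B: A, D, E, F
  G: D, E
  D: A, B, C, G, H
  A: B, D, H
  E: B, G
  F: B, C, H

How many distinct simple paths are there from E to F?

E–B–A–D–C–F
E–B–A–D–H–F
E–B–A–H–D–C–F
E–B–A–H–F
E–B–D–A–H–F
E–B–D–C–F
E–B–D–H–F
E–B–F
E–G–D–A–B–F
E–G–D–A–H–F
E–G–D–B–A–H–F
E–G–D–B–F
E–G–D–C–F
E–G–D–H–A–B–F
E–G–D–H–F

15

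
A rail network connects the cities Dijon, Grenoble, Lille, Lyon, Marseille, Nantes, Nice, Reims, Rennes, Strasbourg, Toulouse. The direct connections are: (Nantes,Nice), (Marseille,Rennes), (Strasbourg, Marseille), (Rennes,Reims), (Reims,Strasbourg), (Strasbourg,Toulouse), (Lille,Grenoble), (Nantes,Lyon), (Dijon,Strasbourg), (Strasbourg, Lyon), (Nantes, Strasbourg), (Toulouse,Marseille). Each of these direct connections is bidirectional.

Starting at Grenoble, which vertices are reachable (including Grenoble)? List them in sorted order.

Grenoble, Lille

Start at Grenoble.
Its neighbours: Lille.
Nothing further is reachable.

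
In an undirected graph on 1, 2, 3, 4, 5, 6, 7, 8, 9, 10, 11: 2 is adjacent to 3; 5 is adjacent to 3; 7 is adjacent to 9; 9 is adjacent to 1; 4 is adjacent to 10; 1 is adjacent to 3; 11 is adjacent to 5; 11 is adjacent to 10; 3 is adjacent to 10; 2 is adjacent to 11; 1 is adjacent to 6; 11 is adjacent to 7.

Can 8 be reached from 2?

Explore from 2.
Distance 1: reach 3, 11.
Distance 2: reach 1, 5, 7, 10.
Distance 3: reach 4, 6, 9.
The search is exhausted without reaching 8; it lies in a different component.

No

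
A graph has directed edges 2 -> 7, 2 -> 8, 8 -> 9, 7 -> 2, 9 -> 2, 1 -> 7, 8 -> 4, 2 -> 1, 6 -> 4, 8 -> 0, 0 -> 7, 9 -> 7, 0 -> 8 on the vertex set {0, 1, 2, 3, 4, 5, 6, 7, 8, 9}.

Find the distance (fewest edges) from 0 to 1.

3

Distance 0: 0.
Distance 1: 7, 8.
Distance 2: 2, 4, 9.
Distance 3: 1 — contains 1.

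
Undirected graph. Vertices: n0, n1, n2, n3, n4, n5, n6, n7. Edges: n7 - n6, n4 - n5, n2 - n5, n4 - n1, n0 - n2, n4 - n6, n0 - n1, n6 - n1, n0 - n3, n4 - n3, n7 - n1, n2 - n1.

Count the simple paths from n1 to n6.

n1–n0–n2–n5–n4–n6
n1–n0–n3–n4–n6
n1–n2–n0–n3–n4–n6
n1–n2–n5–n4–n6
n1–n4–n6
n1–n6
n1–n7–n6

7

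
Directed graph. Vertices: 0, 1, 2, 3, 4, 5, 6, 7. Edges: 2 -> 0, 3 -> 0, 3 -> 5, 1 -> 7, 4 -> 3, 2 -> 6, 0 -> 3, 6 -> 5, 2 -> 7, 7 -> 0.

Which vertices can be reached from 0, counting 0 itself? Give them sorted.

Start at 0.
Its neighbours: 3.
Then their neighbours: 5.
Nothing further is reachable.

0, 3, 5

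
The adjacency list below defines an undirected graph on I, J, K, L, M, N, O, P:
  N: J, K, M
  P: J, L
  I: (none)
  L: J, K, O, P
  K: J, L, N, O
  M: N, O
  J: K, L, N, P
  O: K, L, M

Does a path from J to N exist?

Explore from J.
Distance 1: reach K, L, N, P.
Found N.

Yes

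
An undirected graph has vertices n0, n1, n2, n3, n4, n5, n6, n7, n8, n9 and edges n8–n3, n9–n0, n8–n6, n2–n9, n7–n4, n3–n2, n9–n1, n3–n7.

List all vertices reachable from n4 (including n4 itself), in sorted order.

n0, n1, n2, n3, n4, n6, n7, n8, n9

Start at n4.
Its neighbours: n7.
Then their neighbours: n3.
Then next layer: n2, n8.
Then next layer: n6, n9.
Then next layer: n0, n1.
Nothing further is reachable.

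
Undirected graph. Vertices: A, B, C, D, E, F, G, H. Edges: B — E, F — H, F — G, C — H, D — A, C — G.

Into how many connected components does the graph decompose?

3

From A: component {A, D}.
From B: component {B, E}.
From C: component {C, F, G, H}.
That's 3 components.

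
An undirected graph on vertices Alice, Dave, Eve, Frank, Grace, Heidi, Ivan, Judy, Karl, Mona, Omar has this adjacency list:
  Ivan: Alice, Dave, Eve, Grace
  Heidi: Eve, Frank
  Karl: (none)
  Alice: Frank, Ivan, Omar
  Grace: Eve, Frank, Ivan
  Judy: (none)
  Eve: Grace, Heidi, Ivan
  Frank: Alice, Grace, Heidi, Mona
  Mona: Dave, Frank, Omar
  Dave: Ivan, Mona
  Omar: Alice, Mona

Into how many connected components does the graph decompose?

From Alice: component {Alice, Dave, Eve, Frank, Grace, Heidi, Ivan, Mona, Omar}.
From Judy: component {Judy}.
From Karl: component {Karl}.
That's 3 components.

3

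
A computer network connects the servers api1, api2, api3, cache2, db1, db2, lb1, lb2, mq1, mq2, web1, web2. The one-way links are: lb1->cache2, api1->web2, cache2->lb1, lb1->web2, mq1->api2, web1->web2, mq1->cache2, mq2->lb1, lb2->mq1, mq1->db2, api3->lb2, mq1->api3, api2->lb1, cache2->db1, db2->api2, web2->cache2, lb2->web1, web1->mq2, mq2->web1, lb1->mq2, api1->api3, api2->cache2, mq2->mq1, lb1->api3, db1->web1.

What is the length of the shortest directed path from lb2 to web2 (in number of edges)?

2

Distance 0: lb2.
Distance 1: mq1, web1.
Distance 2: api2, api3, cache2, db2, mq2, web2 — contains web2.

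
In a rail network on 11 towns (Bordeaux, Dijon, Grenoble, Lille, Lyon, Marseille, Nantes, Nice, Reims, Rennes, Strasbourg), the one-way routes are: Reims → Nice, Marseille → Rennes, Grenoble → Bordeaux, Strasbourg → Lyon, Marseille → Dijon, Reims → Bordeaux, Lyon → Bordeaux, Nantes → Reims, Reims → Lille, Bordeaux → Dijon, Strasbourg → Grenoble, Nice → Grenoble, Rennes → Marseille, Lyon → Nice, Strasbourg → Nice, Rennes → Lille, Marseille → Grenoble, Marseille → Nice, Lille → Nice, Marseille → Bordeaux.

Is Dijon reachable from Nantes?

Yes

Explore from Nantes.
Distance 1: reach Reims.
Distance 2: reach Bordeaux, Lille, Nice.
Distance 3: reach Dijon, Grenoble.
Found Dijon.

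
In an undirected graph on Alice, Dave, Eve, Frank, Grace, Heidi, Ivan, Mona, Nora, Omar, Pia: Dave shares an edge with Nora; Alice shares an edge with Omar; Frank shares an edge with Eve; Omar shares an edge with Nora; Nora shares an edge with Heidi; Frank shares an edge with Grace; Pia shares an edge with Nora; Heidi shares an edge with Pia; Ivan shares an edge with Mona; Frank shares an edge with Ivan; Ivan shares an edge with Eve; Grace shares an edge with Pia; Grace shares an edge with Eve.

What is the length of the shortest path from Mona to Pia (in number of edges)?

Distance 0: Mona.
Distance 1: Ivan.
Distance 2: Eve, Frank.
Distance 3: Grace.
Distance 4: Pia — contains Pia.

4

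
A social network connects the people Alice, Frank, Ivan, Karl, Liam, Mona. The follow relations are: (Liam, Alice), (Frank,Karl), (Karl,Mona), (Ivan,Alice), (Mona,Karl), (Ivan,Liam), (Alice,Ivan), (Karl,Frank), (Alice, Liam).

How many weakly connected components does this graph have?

From Alice: component {Alice, Ivan, Liam}.
From Frank: component {Frank, Karl, Mona}.
That's 2 components.

2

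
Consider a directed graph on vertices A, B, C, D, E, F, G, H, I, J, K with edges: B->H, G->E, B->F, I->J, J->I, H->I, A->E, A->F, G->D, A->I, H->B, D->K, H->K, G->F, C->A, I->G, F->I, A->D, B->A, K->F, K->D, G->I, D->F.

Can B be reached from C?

No

Explore from C.
Distance 1: reach A.
Distance 2: reach D, E, F, I.
Distance 3: reach G, J, K.
The search from C is exhausted; no directed path reaches B.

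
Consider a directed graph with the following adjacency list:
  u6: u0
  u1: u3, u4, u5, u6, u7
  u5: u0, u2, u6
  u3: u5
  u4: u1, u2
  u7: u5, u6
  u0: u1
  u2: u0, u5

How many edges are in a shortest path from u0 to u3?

Distance 0: u0.
Distance 1: u1.
Distance 2: u3, u4, u5, u6, u7 — contains u3.

2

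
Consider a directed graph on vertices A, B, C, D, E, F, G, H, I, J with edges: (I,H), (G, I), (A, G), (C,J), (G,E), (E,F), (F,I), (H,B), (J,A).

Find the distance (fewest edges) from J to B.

Distance 0: J.
Distance 1: A.
Distance 2: G.
Distance 3: E, I.
Distance 4: F, H.
Distance 5: B — contains B.

5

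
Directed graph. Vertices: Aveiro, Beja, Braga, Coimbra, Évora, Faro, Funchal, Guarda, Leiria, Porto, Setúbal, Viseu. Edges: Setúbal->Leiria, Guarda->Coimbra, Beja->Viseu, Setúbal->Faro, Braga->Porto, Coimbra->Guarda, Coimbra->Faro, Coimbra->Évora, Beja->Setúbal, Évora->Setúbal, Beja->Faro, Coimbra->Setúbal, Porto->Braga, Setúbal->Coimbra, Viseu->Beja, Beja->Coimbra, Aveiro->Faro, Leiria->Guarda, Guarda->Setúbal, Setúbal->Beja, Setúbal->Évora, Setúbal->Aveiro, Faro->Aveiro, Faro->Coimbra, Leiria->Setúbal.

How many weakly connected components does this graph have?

3

From Aveiro: component {Aveiro, Beja, Coimbra, Évora, Faro, Guarda, Leiria, Setúbal, Viseu}.
From Braga: component {Braga, Porto}.
From Funchal: component {Funchal}.
That's 3 components.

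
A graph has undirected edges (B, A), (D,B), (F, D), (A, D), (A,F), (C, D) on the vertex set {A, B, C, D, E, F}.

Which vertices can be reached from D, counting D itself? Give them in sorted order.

Start at D.
Its neighbours: A, B, C, F.
Nothing further is reachable.

A, B, C, D, F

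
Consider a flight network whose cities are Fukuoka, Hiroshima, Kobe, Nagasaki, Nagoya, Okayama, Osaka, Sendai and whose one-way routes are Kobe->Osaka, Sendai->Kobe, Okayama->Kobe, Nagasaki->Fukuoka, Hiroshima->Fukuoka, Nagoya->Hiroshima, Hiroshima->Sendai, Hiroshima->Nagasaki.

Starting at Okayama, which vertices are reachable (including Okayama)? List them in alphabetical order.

Kobe, Okayama, Osaka

Start at Okayama.
Its neighbours: Kobe.
Then their neighbours: Osaka.
Nothing further is reachable.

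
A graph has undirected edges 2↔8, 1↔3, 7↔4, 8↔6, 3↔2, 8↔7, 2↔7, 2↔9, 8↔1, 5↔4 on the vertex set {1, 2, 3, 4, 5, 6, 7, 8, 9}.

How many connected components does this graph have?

From 1: component {1, 2, 3, 4, 5, 6, 7, 8, 9}.
That's 1 component.

1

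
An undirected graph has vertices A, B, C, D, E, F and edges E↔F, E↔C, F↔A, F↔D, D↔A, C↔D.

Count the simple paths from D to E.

D–A–F–E
D–C–E
D–F–E

3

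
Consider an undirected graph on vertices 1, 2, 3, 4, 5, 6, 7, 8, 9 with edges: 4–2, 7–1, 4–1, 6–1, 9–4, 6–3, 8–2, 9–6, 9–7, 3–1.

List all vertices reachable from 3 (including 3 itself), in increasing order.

Start at 3.
Its neighbours: 1, 6.
Then their neighbours: 4, 7, 9.
Then next layer: 2.
Then next layer: 8.
Nothing further is reachable.

1, 2, 3, 4, 6, 7, 8, 9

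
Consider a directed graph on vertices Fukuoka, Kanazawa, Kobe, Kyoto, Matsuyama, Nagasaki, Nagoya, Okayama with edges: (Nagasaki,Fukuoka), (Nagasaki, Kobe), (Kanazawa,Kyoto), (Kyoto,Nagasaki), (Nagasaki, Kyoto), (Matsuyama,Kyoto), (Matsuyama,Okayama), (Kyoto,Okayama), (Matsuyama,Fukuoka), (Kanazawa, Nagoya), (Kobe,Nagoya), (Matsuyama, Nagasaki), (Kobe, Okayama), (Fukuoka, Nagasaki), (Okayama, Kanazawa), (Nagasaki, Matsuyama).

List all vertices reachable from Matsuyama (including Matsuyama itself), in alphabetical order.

Start at Matsuyama.
Its neighbours: Fukuoka, Kyoto, Nagasaki, Okayama.
Then their neighbours: Kanazawa, Kobe.
Then next layer: Nagoya.
Every vertex is now reached.

Fukuoka, Kanazawa, Kobe, Kyoto, Matsuyama, Nagasaki, Nagoya, Okayama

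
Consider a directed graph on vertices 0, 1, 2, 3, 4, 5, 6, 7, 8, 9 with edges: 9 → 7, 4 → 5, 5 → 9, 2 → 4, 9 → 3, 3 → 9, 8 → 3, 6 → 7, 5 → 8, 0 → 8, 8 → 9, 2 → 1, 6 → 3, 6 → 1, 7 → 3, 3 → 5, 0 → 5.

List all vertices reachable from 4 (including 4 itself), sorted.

Start at 4.
Its neighbours: 5.
Then their neighbours: 8, 9.
Then next layer: 3, 7.
Nothing further is reachable.

3, 4, 5, 7, 8, 9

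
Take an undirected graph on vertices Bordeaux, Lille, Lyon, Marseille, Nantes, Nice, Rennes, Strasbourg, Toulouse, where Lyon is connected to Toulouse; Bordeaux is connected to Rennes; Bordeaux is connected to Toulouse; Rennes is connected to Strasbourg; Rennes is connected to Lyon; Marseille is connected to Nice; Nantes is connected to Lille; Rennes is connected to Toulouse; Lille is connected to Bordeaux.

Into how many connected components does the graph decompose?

2

From Bordeaux: component {Bordeaux, Lille, Lyon, Nantes, Rennes, Strasbourg, Toulouse}.
From Marseille: component {Marseille, Nice}.
That's 2 components.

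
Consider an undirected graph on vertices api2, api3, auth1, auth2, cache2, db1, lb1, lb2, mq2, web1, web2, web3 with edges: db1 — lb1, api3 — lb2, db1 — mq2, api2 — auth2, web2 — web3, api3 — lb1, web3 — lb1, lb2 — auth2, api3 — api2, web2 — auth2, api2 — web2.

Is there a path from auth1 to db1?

No

auth1 has no edges, so nothing is reachable from it.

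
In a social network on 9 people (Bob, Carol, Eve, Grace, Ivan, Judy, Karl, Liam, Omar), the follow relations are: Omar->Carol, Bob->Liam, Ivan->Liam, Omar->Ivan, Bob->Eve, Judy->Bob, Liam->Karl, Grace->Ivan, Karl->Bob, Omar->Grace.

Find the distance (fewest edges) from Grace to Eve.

5

Distance 0: Grace.
Distance 1: Ivan.
Distance 2: Liam.
Distance 3: Karl.
Distance 4: Bob.
Distance 5: Eve — contains Eve.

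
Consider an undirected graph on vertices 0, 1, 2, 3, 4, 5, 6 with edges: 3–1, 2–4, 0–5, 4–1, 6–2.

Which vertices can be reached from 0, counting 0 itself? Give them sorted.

Start at 0.
Its neighbours: 5.
Nothing further is reachable.

0, 5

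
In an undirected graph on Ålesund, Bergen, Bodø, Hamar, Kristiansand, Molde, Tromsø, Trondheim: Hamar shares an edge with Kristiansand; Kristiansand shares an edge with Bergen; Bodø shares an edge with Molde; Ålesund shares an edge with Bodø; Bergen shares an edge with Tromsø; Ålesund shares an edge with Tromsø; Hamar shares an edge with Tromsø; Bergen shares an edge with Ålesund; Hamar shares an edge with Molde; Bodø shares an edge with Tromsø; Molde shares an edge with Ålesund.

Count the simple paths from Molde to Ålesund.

Molde–Ålesund
Molde–Bodø–Ålesund
Molde–Bodø–Tromsø–Ålesund
Molde–Bodø–Tromsø–Bergen–Ålesund
Molde–Bodø–Tromsø–Hamar–Kristiansand–Bergen–Ålesund
Molde–Hamar–Kristiansand–Bergen–Ålesund
Molde–Hamar–Kristiansand–Bergen–Tromsø–Ålesund
Molde–Hamar–Kristiansand–Bergen–Tromsø–Bodø–Ålesund
Molde–Hamar–Tromsø–Ålesund
Molde–Hamar–Tromsø–Bergen–Ålesund
Molde–Hamar–Tromsø–Bodø–Ålesund

11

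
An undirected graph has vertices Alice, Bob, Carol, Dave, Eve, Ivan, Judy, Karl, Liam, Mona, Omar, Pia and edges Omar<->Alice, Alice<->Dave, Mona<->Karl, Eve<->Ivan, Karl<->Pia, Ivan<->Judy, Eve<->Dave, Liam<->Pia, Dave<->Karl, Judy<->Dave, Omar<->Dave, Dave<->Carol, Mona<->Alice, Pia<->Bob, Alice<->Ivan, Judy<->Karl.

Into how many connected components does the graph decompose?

From Alice: component {Alice, Bob, Carol, Dave, Eve, Ivan, Judy, Karl, Liam, Mona, Omar, Pia}.
That's 1 component.

1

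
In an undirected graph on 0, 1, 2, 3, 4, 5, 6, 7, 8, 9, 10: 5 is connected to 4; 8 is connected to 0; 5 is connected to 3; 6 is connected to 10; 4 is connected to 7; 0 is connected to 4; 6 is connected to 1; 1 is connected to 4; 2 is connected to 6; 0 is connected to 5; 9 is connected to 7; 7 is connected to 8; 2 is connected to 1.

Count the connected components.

1

From 0: component {0, 1, 2, 3, 4, 5, 6, 7, 8, 9, 10}.
That's 1 component.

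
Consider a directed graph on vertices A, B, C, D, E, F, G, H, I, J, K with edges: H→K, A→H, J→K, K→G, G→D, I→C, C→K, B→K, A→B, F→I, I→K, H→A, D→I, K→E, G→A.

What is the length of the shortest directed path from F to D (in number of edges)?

4

Distance 0: F.
Distance 1: I.
Distance 2: C, K.
Distance 3: E, G.
Distance 4: A, D — contains D.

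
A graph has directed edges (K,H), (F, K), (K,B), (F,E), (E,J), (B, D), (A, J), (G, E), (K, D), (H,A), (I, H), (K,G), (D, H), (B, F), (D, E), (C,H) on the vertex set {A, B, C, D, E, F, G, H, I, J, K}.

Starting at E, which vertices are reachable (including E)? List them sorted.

Start at E.
Its neighbours: J.
Nothing further is reachable.

E, J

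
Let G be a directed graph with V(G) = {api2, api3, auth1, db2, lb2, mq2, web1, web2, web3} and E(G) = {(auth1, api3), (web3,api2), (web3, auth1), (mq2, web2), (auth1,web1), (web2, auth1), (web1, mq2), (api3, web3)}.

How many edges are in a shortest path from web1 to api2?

6

Distance 0: web1.
Distance 1: mq2.
Distance 2: web2.
Distance 3: auth1.
Distance 4: api3.
Distance 5: web3.
Distance 6: api2 — contains api2.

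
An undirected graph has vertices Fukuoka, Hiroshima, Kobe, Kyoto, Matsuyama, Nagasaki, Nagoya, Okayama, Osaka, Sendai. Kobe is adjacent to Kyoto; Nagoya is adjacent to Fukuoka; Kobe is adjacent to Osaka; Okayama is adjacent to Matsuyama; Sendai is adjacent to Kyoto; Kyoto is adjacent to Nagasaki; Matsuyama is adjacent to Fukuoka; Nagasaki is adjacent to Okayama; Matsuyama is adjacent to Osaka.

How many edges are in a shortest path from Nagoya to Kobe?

4

Distance 0: Nagoya.
Distance 1: Fukuoka.
Distance 2: Matsuyama.
Distance 3: Okayama, Osaka.
Distance 4: Kobe, Nagasaki — contains Kobe.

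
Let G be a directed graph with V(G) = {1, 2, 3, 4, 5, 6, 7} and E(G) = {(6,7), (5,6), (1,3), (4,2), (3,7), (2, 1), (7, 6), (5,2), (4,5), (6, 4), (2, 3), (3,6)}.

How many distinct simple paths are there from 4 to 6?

9

4→2→1→3→6
4→2→1→3→7→6
4→2→3→6
4→2→3→7→6
4→5→2→1→3→6
4→5→2→1→3→7→6
4→5→2→3→6
4→5→2→3→7→6
4→5→6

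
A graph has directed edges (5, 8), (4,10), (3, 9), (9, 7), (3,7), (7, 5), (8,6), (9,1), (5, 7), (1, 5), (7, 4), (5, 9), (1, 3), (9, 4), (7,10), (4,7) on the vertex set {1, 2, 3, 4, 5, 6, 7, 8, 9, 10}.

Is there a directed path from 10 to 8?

10 has no outgoing edges, so nothing is reachable from it.

No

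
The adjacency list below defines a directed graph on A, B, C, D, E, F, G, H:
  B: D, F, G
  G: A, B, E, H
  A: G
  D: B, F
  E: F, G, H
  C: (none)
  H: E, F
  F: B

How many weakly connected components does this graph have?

From A: component {A, B, D, E, F, G, H}.
From C: component {C}.
That's 2 components.

2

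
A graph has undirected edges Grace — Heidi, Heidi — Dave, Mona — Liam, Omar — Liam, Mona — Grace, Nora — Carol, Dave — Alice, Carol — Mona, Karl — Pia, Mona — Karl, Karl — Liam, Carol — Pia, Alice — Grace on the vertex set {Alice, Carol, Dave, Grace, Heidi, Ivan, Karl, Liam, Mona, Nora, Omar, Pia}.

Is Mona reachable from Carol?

Yes

Explore from Carol.
Distance 1: reach Mona, Nora, Pia.
Found Mona.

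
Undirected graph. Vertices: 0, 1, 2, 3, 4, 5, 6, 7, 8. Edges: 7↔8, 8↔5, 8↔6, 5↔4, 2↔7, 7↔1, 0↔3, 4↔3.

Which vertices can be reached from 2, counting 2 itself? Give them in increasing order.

0, 1, 2, 3, 4, 5, 6, 7, 8

Start at 2.
Its neighbours: 7.
Then their neighbours: 1, 8.
Then next layer: 5, 6.
Then next layer: 4.
Then next layer: 3.
Then next layer: 0.
Every vertex is now reached.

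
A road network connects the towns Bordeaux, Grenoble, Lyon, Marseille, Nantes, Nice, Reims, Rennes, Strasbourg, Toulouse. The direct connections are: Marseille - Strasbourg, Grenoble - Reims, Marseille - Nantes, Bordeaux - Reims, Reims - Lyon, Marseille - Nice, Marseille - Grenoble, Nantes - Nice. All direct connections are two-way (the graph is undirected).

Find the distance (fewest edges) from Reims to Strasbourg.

3

Distance 0: Reims.
Distance 1: Bordeaux, Grenoble, Lyon.
Distance 2: Marseille.
Distance 3: Nantes, Nice, Strasbourg — contains Strasbourg.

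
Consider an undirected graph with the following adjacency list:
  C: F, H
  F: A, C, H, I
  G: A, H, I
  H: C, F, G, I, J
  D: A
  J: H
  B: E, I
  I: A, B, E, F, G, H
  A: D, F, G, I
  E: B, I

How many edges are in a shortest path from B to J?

3

Distance 0: B.
Distance 1: E, I.
Distance 2: A, F, G, H.
Distance 3: C, D, J — contains J.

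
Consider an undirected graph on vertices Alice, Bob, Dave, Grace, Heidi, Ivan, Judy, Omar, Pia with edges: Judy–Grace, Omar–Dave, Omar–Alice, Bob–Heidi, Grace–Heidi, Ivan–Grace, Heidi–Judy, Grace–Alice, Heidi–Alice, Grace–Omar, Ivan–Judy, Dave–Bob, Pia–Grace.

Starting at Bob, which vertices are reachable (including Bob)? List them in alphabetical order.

Start at Bob.
Its neighbours: Dave, Heidi.
Then their neighbours: Alice, Grace, Judy, Omar.
Then next layer: Ivan, Pia.
Every vertex is now reached.

Alice, Bob, Dave, Grace, Heidi, Ivan, Judy, Omar, Pia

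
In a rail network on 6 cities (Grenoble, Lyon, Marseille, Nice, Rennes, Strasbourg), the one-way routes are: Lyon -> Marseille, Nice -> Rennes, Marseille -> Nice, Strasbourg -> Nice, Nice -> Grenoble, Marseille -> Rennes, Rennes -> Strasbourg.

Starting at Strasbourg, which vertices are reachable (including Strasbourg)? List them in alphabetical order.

Start at Strasbourg.
Its neighbours: Nice.
Then their neighbours: Grenoble, Rennes.
Nothing further is reachable.

Grenoble, Nice, Rennes, Strasbourg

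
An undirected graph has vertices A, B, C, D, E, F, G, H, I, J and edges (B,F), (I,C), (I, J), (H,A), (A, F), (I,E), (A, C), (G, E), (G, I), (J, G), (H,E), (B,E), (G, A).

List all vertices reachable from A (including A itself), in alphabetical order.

Start at A.
Its neighbours: C, F, G, H.
Then their neighbours: B, E, I, J.
Nothing further is reachable.

A, B, C, E, F, G, H, I, J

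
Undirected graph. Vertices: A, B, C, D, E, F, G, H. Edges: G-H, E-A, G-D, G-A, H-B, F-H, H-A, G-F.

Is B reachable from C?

No

C has no edges, so nothing is reachable from it.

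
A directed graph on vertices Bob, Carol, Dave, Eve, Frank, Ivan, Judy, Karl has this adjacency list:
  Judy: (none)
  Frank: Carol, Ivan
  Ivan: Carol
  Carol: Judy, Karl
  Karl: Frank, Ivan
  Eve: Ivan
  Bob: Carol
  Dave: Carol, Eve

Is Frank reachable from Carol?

Yes

Explore from Carol.
Distance 1: reach Judy, Karl.
Distance 2: reach Frank, Ivan.
Found Frank.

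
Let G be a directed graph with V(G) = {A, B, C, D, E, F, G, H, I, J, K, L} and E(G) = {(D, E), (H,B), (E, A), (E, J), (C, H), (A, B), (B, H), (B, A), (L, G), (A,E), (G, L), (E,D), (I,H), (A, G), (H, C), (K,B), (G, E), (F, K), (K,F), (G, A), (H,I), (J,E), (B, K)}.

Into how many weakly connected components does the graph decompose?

1

From A: component {A, B, C, D, E, F, G, H, I, J, K, L}.
That's 1 component.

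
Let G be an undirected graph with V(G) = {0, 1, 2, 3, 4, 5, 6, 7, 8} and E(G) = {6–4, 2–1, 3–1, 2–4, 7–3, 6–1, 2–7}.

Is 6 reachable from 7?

Explore from 7.
Distance 1: reach 2, 3.
Distance 2: reach 1, 4.
Distance 3: reach 6.
Found 6.

Yes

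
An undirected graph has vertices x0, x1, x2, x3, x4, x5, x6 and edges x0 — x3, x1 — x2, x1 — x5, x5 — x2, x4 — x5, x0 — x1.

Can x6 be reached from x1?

No

Explore from x1.
Distance 1: reach x0, x2, x5.
Distance 2: reach x3, x4.
The search is exhausted without reaching x6; it lies in a different component.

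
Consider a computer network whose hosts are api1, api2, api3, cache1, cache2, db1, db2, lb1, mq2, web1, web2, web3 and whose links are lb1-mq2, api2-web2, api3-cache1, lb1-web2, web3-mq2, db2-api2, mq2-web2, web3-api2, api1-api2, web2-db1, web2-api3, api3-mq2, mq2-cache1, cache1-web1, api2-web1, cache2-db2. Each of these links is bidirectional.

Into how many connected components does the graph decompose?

1

From api1: component {api1, api2, api3, cache1, cache2, db1, db2, lb1, mq2, web1, web2, web3}.
That's 1 component.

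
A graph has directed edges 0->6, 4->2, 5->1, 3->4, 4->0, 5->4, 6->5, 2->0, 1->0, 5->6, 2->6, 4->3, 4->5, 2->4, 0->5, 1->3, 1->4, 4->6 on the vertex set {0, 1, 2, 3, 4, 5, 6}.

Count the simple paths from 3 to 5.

7

3→4→0→5
3→4→0→6→5
3→4→2→0→5
3→4→2→0→6→5
3→4→2→6→5
3→4→5
3→4→6→5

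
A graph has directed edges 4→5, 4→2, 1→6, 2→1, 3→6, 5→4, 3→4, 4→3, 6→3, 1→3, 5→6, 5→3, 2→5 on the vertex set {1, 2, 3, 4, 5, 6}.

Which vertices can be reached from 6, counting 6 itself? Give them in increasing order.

Start at 6.
Its neighbours: 3.
Then their neighbours: 4.
Then next layer: 2, 5.
Then next layer: 1.
Every vertex is now reached.

1, 2, 3, 4, 5, 6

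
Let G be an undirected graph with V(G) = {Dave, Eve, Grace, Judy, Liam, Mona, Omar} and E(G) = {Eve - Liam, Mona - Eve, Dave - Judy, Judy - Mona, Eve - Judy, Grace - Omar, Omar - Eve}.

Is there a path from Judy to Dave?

Yes

Explore from Judy.
Distance 1: reach Dave, Eve, Mona.
Found Dave.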